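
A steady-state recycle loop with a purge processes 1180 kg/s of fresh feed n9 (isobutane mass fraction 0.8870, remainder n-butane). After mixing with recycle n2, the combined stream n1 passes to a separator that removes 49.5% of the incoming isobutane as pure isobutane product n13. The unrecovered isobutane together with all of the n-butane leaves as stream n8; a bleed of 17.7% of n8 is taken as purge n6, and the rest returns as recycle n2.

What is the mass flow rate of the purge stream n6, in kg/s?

n-butane enters only via n9 and leaves only via the purge: 1180×0.113 = 0.177×(n-butane in n8), and the separator passes all n-butane, so n-butane in n1 = n-butane in n8 = 753.33 kg/s.
isobutane in n1: m_A = 1180×0.887 + (1−0.177)·(1−0.495)·m_A, so m_A = 1046.7/0.5844 = 1791 kg/s.
n8 = (1−0.495)×1791 + 753.33 = 1657.8 kg/s.
Purge n6 = 0.177×1657.8 = 293.43 kg/s.

293.4 kg/s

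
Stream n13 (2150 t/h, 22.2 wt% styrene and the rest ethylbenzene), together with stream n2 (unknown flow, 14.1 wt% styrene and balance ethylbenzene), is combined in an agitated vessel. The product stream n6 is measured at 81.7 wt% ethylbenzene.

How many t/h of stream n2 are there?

1996 t/h

Let n2 be the unknown flow. Total out = 2150 + n2.
ethylbenzene balance: 1672.7 + 0.859·n2 = 0.817·(2150 + n2)
(0.859 − 0.817)·n2 = 0.817×2150 − 1672.7 = 83.85
n2 = 83.85 / 0.042 = 1996.4 t/h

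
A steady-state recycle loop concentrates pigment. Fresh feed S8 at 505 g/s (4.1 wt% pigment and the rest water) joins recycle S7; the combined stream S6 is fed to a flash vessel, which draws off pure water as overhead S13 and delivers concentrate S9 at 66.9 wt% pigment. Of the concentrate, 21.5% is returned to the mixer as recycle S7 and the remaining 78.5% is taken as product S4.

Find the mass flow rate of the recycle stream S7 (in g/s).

8.477 g/s

Overall pigment balance (none leaves overhead): pigment in fresh feed = pigment in product, i.e. 505×0.041 = (1−0.215)·S9·0.669.
S9 = 20.705/(0.669×0.785) = 39.426 g/s.
Recycle S7 = 0.215×39.426 = 8.4765 g/s.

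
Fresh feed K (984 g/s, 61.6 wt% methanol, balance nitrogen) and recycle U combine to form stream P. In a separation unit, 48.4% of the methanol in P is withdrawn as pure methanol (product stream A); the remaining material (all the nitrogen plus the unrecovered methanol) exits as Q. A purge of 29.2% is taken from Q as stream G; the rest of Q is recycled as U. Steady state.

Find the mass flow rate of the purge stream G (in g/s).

nitrogen enters only via K and leaves only via the purge: 984×0.384 = 0.292×(nitrogen in Q), and the separation unit passes all nitrogen, so nitrogen in P = nitrogen in Q = 1294 g/s.
methanol in P: m_A = 984×0.616 + (1−0.292)·(1−0.484)·m_A, so m_A = 606.14/0.6347 = 955.05 g/s.
Q = (1−0.484)×955.05 + 1294 = 1786.8 g/s.
Purge G = 0.292×1786.8 = 521.76 g/s.

521.8 g/s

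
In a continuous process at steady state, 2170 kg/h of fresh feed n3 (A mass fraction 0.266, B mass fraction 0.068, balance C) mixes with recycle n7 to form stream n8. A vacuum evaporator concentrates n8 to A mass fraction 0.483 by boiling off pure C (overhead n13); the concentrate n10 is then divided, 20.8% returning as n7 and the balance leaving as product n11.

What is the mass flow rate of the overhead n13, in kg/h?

Overall A balance (none leaves overhead): A in fresh feed = A in product, i.e. 2170×0.266 = (1−0.208)·n10·0.483.
n10 = 577.22/(0.483×0.792) = 1508.9 kg/h.
Recycle n7 = 0.208×1508.9 = 313.86 kg/h.
Combined feed n8 = 2170 + 313.86 = 2483.9 kg/h.
Overhead n13 = n8 − n10 = 2483.9 − 1508.9 = 974.93 kg/h.

974.9 kg/h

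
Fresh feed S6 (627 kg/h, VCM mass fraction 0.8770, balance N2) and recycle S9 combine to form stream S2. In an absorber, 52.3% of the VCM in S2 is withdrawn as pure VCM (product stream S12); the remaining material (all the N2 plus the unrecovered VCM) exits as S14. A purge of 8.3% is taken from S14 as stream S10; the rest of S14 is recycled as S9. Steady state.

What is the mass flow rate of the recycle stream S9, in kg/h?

1280 kg/h

N2 enters only via S6 and leaves only via the purge: 627×0.123 = 0.083×(N2 in S14), and the absorber passes all N2, so N2 in S2 = N2 in S14 = 929.17 kg/h.
VCM in S2: m_A = 627×0.877 + (1−0.083)·(1−0.523)·m_A, so m_A = 549.88/0.5626 = 977.4 kg/h.
S14 = (1−0.523)×977.4 + 929.17 = 1395.4 kg/h.
Recycle S9 = (1−0.083)×1395.4 = 1279.6 kg/h.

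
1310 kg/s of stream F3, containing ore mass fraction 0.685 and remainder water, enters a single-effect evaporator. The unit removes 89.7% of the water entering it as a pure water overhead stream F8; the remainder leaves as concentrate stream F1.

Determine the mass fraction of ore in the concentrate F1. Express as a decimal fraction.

0.955

ore is not removed: 1310×0.685 = 897.35 kg/s of ore enters F1.
water entering = 1310×0.315 = 412.65 kg/s; overhead removed = 0.897×412.65 = 370.15 kg/s.
Concentrate = 1310 − 370.15 = 939.85 kg/s.
Mass fraction = 897.35/939.85 = 0.955.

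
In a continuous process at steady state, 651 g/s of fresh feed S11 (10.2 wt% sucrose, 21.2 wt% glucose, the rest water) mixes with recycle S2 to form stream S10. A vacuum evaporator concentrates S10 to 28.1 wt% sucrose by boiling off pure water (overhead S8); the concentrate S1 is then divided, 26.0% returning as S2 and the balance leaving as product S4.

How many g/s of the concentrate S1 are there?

Overall sucrose balance (none leaves overhead): sucrose in fresh feed = sucrose in product, i.e. 651×0.102 = (1−0.260)·S1·0.281.
S1 = 66.402/(0.281×0.740) = 319.33 g/s.

319.3 g/s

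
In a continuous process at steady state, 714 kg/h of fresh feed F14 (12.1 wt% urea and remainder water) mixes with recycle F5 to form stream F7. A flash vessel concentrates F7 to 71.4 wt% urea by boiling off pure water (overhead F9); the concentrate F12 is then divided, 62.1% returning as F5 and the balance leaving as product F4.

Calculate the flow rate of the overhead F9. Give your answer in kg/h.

593 kg/h

Overall urea balance (none leaves overhead): urea in fresh feed = urea in product, i.e. 714×0.121 = (1−0.621)·F12·0.714.
F12 = 86.394/(0.714×0.379) = 319.26 kg/h.
Recycle F5 = 0.621×319.26 = 198.26 kg/h.
Combined feed F7 = 714 + 198.26 = 912.26 kg/h.
Overhead F9 = F7 − F12 = 912.26 − 319.26 = 593 kg/h.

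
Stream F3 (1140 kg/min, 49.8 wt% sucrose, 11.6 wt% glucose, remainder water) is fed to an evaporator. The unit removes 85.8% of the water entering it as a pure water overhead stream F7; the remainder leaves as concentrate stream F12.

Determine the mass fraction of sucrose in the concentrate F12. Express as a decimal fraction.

sucrose is not removed: 1140×0.498 = 567.72 kg/min of sucrose enters F12.
water entering = 1140×0.386 = 440.04 kg/min; overhead removed = 0.858×440.04 = 377.55 kg/min.
Concentrate = 1140 − 377.55 = 762.45 kg/min.
Mass fraction = 567.72/762.45 = 0.7446.

0.7446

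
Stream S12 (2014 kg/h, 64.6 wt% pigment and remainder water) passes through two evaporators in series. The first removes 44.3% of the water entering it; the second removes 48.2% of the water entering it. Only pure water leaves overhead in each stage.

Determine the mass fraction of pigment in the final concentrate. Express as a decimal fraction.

0.8635

water in feed = 2014×0.354 = 712.96 kg/h.
After stage 1: water left = (1−0.443)×712.96 = 397.12; stream total = 1698.2 kg/h.
After stage 2: water left = (1−0.482)×397.12 = 205.71; final concentrate = 1506.8 kg/h.
pigment fraction = 1301/1506.8 = 0.8635.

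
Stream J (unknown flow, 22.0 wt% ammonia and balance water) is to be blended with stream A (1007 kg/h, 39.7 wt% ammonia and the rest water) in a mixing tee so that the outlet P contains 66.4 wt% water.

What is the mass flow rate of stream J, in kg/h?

529.5 kg/h

Let J be the unknown flow. Total out = 1007 + J.
water balance: 607.22 + 0.780·J = 0.664·(1007 + J)
(0.780 − 0.664)·J = 0.664×1007 − 607.22 = 61.427
J = 61.427 / 0.116 = 529.54 kg/h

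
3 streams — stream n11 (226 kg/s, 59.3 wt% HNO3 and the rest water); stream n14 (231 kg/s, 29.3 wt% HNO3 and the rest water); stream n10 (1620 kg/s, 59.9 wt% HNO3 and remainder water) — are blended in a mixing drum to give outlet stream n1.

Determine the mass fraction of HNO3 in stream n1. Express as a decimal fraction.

0.5643

Total flow out = 226 + 231 + 1620 = 2077 kg/s.
HNO3 in = 226×0.593 + 231×0.293 + 1620×0.599 = 1172.1 kg/s.
HNO3 mass fraction in n1 = 1172.1/2077 = 0.5643.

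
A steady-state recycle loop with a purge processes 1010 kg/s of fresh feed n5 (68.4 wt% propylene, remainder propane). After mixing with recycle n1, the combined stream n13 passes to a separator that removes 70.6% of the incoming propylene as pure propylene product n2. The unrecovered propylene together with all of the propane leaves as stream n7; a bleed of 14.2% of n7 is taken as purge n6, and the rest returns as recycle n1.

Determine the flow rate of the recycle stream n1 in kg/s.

2161 kg/s

propane enters only via n5 and leaves only via the purge: 1010×0.316 = 0.142×(propane in n7), and the separator passes all propane, so propane in n13 = propane in n7 = 2247.6 kg/s.
propylene in n13: m_A = 1010×0.684 + (1−0.142)·(1−0.706)·m_A, so m_A = 690.84/0.7477 = 923.89 kg/s.
n7 = (1−0.706)×923.89 + 2247.6 = 2519.2 kg/s.
Recycle n1 = (1−0.142)×2519.2 = 2161.5 kg/s.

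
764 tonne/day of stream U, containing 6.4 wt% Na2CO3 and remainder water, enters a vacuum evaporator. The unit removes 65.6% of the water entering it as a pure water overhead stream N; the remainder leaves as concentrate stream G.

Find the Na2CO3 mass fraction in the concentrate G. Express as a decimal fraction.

Na2CO3 is not removed: 764×0.064 = 48.896 tonne/day of Na2CO3 enters G.
water entering = 764×0.936 = 715.1 tonne/day; overhead removed = 0.656×715.1 = 469.11 tonne/day.
Concentrate = 764 − 469.11 = 294.89 tonne/day.
Mass fraction = 48.896/294.89 = 0.166.

0.166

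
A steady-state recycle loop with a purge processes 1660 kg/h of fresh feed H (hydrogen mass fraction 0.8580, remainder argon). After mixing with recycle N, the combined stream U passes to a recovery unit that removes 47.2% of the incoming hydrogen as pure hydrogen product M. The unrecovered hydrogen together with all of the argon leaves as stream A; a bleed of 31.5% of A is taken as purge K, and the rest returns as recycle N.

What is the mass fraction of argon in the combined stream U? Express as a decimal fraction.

argon enters only via H and leaves only via the purge: 1660×0.142 = 0.315×(argon in A), and the recovery unit passes all argon, so argon in U = argon in A = 748.32 kg/h.
hydrogen in U: m_A = 1660×0.858 + (1−0.315)·(1−0.472)·m_A, so m_A = 1424.3/0.6383 = 2231.3 kg/h.
U = 2231.3 + 748.32 = 2979.6 kg/h.
argon fraction in U = 748.32/2979.6 = 0.2511.

0.2511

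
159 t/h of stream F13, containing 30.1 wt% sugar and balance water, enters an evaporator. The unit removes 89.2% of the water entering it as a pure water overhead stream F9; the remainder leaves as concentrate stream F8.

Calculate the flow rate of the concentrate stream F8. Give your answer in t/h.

water entering = 159×0.699 = 111.14 t/h; overhead removed = 0.892×111.14 = 99.138 t/h.
Concentrate = 159 − 99.138 = 59.862 t/h.

59.86 t/h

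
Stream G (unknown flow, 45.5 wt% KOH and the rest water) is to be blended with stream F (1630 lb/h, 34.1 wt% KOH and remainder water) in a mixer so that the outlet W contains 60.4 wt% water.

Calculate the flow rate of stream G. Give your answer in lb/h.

1519 lb/h

Let G be the unknown flow. Total out = 1630 + G.
water balance: 1074.2 + 0.545·G = 0.604·(1630 + G)
(0.545 − 0.604)·G = 0.604×1630 − 1074.2 = -89.65
G = -89.65 / -0.059 = 1519.5 lb/h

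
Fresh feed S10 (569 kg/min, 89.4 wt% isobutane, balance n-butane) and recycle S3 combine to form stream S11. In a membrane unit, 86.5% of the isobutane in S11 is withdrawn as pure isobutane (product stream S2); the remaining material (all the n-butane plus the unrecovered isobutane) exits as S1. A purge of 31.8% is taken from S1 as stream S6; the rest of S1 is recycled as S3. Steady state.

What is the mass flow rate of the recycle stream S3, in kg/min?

n-butane enters only via S10 and leaves only via the purge: 569×0.106 = 0.318×(n-butane in S1), and the membrane unit passes all n-butane, so n-butane in S11 = n-butane in S1 = 189.67 kg/min.
isobutane in S11: m_A = 569×0.894 + (1−0.318)·(1−0.865)·m_A, so m_A = 508.69/0.9079 = 560.27 kg/min.
S1 = (1−0.865)×560.27 + 189.67 = 265.3 kg/min.
Recycle S3 = (1−0.318)×265.3 = 180.94 kg/min.

180.9 kg/min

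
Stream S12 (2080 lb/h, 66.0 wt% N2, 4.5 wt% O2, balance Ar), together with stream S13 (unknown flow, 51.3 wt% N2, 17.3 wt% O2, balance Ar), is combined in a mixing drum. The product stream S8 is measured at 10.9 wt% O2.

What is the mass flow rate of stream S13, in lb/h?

2080 lb/h

Let S13 be the unknown flow. Total out = 2080 + S13.
O2 balance: 93.6 + 0.173·S13 = 0.109·(2080 + S13)
(0.173 − 0.109)·S13 = 0.109×2080 − 93.6 = 133.12
S13 = 133.12 / 0.064 = 2080 lb/h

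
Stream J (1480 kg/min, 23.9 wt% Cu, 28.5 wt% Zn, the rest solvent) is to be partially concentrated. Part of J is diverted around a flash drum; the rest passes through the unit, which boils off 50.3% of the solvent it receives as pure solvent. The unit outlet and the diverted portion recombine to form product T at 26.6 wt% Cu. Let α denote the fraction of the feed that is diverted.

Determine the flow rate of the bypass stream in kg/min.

All 1480×0.239 = 353.72 kg/min of Cu reaches T, so T = 353.72/0.266 = 1329.8 kg/min and vapour = 150.23 kg/min.
The evaporator receives (1−α)·1480 of feed at 0.476 solvent and removes 0.503 of that solvent:
0.503×0.476×(1−α)×1480 = 150.23
(1−α) = 150.23/354.35 = 0.4239;  α = 0.5761.
Bypass flow = 0.5761×1480 = 852.56 kg/min.

852.6 kg/min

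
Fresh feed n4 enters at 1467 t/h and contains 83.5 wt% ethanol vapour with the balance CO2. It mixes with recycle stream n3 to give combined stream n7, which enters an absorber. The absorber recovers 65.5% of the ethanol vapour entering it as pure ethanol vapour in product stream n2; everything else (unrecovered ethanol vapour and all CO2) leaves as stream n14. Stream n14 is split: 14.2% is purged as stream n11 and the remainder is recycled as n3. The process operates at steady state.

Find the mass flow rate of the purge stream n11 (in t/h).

CO2 enters only via n4 and leaves only via the purge: 1467×0.165 = 0.142×(CO2 in n14), and the absorber passes all CO2, so CO2 in n7 = CO2 in n14 = 1704.6 t/h.
ethanol vapour in n7: m_A = 1467×0.835 + (1−0.142)·(1−0.655)·m_A, so m_A = 1224.9/0.7040 = 1740 t/h.
n14 = (1−0.655)×1740 + 1704.6 = 2304.9 t/h.
Purge n11 = 0.142×2304.9 = 327.3 t/h.

327.3 t/h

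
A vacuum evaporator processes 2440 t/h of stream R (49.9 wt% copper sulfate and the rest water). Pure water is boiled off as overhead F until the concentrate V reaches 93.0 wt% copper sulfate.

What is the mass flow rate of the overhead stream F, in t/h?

1131 t/h

copper sulfate is conserved: 2440×0.499 = 1217.6 t/h all reports to the concentrate.
Concentrate = 1217.6/(target fraction) = 1309.2 t/h.
Overhead = 2440 − 1309.2 = 1130.8 t/h.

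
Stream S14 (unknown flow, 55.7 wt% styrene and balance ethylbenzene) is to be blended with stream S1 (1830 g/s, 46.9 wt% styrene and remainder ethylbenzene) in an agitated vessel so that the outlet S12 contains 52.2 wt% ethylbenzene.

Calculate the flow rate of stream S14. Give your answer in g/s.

208.5 g/s

Let S14 be the unknown flow. Total out = 1830 + S14.
ethylbenzene balance: 971.73 + 0.443·S14 = 0.522·(1830 + S14)
(0.443 − 0.522)·S14 = 0.522×1830 − 971.73 = -16.47
S14 = -16.47 / -0.079 = 208.48 g/s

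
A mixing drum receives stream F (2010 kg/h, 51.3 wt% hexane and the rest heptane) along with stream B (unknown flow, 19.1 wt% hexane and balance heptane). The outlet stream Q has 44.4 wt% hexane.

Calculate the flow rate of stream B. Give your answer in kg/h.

548.2 kg/h

Let B be the unknown flow. Total out = 2010 + B.
hexane balance: 1031.1 + 0.191·B = 0.444·(2010 + B)
(0.191 − 0.444)·B = 0.444×2010 − 1031.1 = -138.69
B = -138.69 / -0.253 = 548.18 kg/h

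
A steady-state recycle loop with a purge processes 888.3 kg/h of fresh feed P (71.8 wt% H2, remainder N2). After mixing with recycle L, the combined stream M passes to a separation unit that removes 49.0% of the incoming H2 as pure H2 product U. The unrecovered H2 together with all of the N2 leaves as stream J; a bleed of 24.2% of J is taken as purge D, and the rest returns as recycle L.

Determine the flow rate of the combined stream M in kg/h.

N2 enters only via P and leaves only via the purge: 888.3×0.282 = 0.242×(N2 in J), and the separation unit passes all N2, so N2 in M = N2 in J = 1035.1 kg/h.
H2 in M: m_A = 888.3×0.718 + (1−0.242)·(1−0.490)·m_A, so m_A = 637.8/0.6134 = 1039.7 kg/h.
M = 1039.7 + 1035.1 = 2074.9 kg/h.

2075 kg/h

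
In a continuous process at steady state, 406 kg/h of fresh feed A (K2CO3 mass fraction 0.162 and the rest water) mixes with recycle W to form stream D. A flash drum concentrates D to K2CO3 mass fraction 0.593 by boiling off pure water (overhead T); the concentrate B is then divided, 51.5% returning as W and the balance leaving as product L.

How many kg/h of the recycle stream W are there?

117.8 kg/h

Overall K2CO3 balance (none leaves overhead): K2CO3 in fresh feed = K2CO3 in product, i.e. 406×0.162 = (1−0.515)·B·0.593.
B = 65.772/(0.593×0.485) = 228.69 kg/h.
Recycle W = 0.515×228.69 = 117.77 kg/h.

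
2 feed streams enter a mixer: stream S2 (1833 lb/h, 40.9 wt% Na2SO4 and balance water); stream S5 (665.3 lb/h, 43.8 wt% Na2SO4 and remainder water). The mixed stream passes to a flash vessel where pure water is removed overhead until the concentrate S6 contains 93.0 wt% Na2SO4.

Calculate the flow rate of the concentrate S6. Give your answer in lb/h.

1119 lb/h

Na2SO4 entering = 1833×0.409 + 665.3×0.438 = 1041.1 lb/h.
All Na2SO4 reports to S6, so S6 = 1041.1/0.930 = 1119.5 lb/h.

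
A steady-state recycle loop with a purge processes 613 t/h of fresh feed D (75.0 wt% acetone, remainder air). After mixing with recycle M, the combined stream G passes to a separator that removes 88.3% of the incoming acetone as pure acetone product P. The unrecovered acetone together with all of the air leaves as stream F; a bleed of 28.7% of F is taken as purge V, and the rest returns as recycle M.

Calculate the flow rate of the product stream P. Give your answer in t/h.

acetone in G: m_A = 613×0.750 + (1−0.287)·(1−0.883)·m_A, so m_A = 459.75/0.9166 = 501.59 t/h.
Product P = 0.883×501.59 = 442.91 t/h.

442.9 t/h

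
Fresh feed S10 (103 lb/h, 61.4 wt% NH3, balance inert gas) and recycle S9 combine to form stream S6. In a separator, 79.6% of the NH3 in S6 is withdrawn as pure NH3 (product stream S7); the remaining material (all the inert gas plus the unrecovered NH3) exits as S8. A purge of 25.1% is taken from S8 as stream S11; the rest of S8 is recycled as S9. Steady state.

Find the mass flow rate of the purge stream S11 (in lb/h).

inert gas enters only via S10 and leaves only via the purge: 103×0.386 = 0.251×(inert gas in S8), and the separator passes all inert gas, so inert gas in S6 = inert gas in S8 = 158.4 lb/h.
NH3 in S6: m_A = 103×0.614 + (1−0.251)·(1−0.796)·m_A, so m_A = 63.242/0.8472 = 74.648 lb/h.
S8 = (1−0.796)×74.648 + 158.4 = 173.63 lb/h.
Purge S11 = 0.251×173.63 = 43.58 lb/h.

43.58 lb/h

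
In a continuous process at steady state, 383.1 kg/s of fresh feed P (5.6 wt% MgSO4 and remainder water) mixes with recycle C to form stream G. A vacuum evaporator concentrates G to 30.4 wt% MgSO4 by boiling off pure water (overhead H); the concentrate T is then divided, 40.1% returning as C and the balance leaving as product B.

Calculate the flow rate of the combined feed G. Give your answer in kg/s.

Overall MgSO4 balance (none leaves overhead): MgSO4 in fresh feed = MgSO4 in product, i.e. 383.1×0.056 = (1−0.401)·T·0.304.
T = 21.454/(0.304×0.599) = 117.81 kg/s.
Recycle C = 0.401×117.81 = 47.244 kg/s.
Combined feed G = 383.1 + 47.244 = 430.34 kg/s.

430.3 kg/s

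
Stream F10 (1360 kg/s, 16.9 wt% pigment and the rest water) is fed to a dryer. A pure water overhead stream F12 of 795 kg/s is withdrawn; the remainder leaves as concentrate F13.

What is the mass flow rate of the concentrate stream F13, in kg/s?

565 kg/s

Concentrate = 1360 − 795 = 565 kg/s.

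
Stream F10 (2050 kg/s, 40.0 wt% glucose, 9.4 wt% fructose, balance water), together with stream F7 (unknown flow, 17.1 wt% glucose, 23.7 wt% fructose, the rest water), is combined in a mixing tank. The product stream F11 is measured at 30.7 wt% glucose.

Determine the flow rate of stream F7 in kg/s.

Let F7 be the unknown flow. Total out = 2050 + F7.
glucose balance: 820 + 0.171·F7 = 0.307·(2050 + F7)
(0.171 − 0.307)·F7 = 0.307×2050 − 820 = -190.65
F7 = -190.65 / -0.136 = 1401.8 kg/s

1402 kg/s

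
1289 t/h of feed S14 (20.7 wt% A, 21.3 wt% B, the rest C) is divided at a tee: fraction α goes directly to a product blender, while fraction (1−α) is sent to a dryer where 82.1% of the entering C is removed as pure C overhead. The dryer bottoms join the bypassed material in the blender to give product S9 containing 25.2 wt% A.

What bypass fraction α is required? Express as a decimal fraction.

All 1289×0.207 = 266.82 t/h of A reaches S9, so S9 = 266.82/0.252 = 1058.8 t/h and vapour = 230.18 t/h.
The evaporator receives (1−α)·1289 of feed at 0.580 C and removes 0.821 of that C:
0.821×0.580×(1−α)×1289 = 230.18
(1−α) = 230.18/613.8 = 0.3750;  α = 0.6250.

0.625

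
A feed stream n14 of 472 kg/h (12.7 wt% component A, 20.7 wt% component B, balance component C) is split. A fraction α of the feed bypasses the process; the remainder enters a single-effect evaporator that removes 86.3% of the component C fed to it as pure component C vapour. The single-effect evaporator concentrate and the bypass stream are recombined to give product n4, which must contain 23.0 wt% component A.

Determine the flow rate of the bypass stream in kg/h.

All 472×0.127 = 59.944 kg/h of component A reaches n4, so n4 = 59.944/0.230 = 260.63 kg/h and vapour = 211.37 kg/h.
The evaporator receives (1−α)·472 of feed at 0.666 component C and removes 0.863 of that component C:
0.863×0.666×(1−α)×472 = 211.37
(1−α) = 211.37/271.29 = 0.7792;  α = 0.2208.
Bypass flow = 0.2208×472 = 104.24 kg/h.

104.2 kg/h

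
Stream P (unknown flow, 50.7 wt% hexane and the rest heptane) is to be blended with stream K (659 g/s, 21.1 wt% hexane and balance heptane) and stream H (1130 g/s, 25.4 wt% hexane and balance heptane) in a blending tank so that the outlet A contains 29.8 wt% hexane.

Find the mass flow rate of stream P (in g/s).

512.2 g/s

Let P be the unknown flow. Total out = 1789 + P.
hexane balance: 426.07 + 0.507·P = 0.298·(1789 + P)
(0.507 − 0.298)·P = 0.298×1789 − 426.07 = 107.05
P = 107.05 / 0.209 = 512.22 g/s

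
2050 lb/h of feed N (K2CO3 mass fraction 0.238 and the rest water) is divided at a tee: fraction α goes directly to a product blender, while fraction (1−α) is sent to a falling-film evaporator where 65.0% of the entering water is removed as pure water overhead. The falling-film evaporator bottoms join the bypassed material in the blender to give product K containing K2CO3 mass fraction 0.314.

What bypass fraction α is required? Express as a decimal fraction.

All 2050×0.238 = 487.9 lb/h of K2CO3 reaches K, so K = 487.9/0.314 = 1553.8 lb/h and vapour = 496.18 lb/h.
The evaporator receives (1−α)·2050 of feed at 0.762 water and removes 0.650 of that water:
0.650×0.762×(1−α)×2050 = 496.18
(1−α) = 496.18/1015.4 = 0.4887;  α = 0.5113.

0.511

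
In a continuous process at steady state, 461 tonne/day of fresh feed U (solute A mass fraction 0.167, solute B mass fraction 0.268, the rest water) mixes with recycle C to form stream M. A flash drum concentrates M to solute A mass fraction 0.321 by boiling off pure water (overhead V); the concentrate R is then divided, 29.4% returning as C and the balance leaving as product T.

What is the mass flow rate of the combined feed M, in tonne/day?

560.9 tonne/day

Overall solute A balance (none leaves overhead): solute A in fresh feed = solute A in product, i.e. 461×0.167 = (1−0.294)·R·0.321.
R = 76.987/(0.321×0.706) = 339.71 tonne/day.
Recycle C = 0.294×339.71 = 99.875 tonne/day.
Combined feed M = 461 + 99.875 = 560.87 tonne/day.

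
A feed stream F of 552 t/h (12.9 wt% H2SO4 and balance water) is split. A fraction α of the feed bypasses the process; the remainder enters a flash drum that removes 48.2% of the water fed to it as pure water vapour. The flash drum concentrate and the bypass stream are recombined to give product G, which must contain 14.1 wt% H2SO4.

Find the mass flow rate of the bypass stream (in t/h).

All 552×0.129 = 71.208 t/h of H2SO4 reaches G, so G = 71.208/0.141 = 505.02 t/h and vapour = 46.979 t/h.
The evaporator receives (1−α)·552 of feed at 0.871 water and removes 0.482 of that water:
0.482×0.871×(1−α)×552 = 46.979
(1−α) = 46.979/231.74 = 0.2027;  α = 0.7973.
Bypass flow = 0.7973×552 = 440.1 t/h.

440.1 t/h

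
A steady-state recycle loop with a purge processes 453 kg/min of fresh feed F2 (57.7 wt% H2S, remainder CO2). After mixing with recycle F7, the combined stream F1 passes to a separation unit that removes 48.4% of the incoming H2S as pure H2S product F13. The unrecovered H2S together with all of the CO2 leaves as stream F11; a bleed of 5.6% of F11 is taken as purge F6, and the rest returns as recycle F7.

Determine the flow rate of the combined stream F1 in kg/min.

CO2 enters only via F2 and leaves only via the purge: 453×0.423 = 0.056×(CO2 in F11), and the separation unit passes all CO2, so CO2 in F1 = CO2 in F11 = 3421.8 kg/min.
H2S in F1: m_A = 453×0.577 + (1−0.056)·(1−0.484)·m_A, so m_A = 261.38/0.5129 = 509.62 kg/min.
F1 = 509.62 + 3421.8 = 3931.4 kg/min.

3931 kg/min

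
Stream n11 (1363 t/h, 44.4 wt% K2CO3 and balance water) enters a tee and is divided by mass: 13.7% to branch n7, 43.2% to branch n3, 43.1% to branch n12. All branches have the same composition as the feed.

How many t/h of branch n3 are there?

Branch n3 flow = 0.432×1363 = 588.82 t/h.

588.8 t/h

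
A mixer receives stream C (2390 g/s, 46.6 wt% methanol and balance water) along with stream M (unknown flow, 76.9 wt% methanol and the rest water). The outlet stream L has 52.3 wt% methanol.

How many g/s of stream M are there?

Let M be the unknown flow. Total out = 2390 + M.
methanol balance: 1113.7 + 0.769·M = 0.523·(2390 + M)
(0.769 − 0.523)·M = 0.523×2390 − 1113.7 = 136.23
M = 136.23 / 0.246 = 553.78 g/s

553.8 g/s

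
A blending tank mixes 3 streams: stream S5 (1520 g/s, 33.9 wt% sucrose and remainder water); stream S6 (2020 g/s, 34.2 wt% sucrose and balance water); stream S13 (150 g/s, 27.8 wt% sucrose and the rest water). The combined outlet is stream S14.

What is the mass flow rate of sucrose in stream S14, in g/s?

1248 g/s

sucrose out = sucrose in = 1520×0.339 + 2020×0.342 + 150×0.278 = 1247.8 g/s.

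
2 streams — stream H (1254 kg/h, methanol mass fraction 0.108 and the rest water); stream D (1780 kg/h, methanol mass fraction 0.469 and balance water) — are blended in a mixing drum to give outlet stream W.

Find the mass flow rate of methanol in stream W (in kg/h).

970.3 kg/h

methanol out = methanol in = 1254×0.108 + 1780×0.469 = 970.25 kg/h.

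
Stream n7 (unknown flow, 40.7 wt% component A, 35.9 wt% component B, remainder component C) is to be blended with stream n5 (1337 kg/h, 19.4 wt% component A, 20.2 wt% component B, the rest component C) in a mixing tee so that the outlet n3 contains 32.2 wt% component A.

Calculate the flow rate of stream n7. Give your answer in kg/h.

2013 kg/h

Let n7 be the unknown flow. Total out = 1337 + n7.
component A balance: 259.38 + 0.407·n7 = 0.322·(1337 + n7)
(0.407 − 0.322)·n7 = 0.322×1337 − 259.38 = 171.14
n7 = 171.14 / 0.085 = 2013.4 kg/h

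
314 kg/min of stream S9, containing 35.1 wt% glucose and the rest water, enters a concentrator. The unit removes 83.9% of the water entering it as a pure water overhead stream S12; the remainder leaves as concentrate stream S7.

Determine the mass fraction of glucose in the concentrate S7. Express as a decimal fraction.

glucose is not removed: 314×0.351 = 110.21 kg/min of glucose enters S7.
water entering = 314×0.649 = 203.79 kg/min; overhead removed = 0.839×203.79 = 170.98 kg/min.
Concentrate = 314 − 170.98 = 143.02 kg/min.
Mass fraction = 110.21/143.02 = 0.771.

0.771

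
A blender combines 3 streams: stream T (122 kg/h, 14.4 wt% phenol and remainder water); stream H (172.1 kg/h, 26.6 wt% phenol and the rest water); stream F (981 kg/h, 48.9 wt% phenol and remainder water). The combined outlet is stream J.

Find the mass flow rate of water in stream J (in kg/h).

water out = water in = 122×0.856 + 172.1×0.734 + 981×0.511 = 732.04 kg/h.

732 kg/h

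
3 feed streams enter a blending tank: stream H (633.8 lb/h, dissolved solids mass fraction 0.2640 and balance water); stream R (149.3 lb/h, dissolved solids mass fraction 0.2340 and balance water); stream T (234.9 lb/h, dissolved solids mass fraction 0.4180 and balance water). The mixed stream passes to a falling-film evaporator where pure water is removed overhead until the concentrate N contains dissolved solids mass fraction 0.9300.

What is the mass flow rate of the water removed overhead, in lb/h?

dissolved solids entering = 633.8×0.264 + 149.3×0.234 + 234.9×0.418 = 300.45 lb/h.
All dissolved solids reports to N, so N = 300.45/0.930 = 323.06 lb/h.
Total feed = 1018 lb/h; overhead = 1018 − 323.06 = 694.94 lb/h.

694.9 lb/h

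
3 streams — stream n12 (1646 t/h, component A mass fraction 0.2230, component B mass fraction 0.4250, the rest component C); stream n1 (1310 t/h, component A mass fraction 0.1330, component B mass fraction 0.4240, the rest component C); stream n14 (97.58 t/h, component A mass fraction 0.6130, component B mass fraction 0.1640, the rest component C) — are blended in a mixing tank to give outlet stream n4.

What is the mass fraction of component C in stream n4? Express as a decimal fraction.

0.3869

Total flow out = 1646 + 1310 + 97.58 = 3053.6 t/h.
component C in = 1646×0.352 + 1310×0.443 + 97.58×0.223 = 1181.5 t/h.
component C mass fraction in n4 = 1181.5/3053.6 = 0.3869.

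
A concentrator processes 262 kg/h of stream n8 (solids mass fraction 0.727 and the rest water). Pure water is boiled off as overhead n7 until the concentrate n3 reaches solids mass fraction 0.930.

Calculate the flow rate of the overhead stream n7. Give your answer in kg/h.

solids is conserved: 262×0.727 = 190.47 kg/h all reports to the concentrate.
Concentrate = 190.47/(target fraction) = 204.81 kg/h.
Overhead = 262 − 204.81 = 57.189 kg/h.

57.19 kg/h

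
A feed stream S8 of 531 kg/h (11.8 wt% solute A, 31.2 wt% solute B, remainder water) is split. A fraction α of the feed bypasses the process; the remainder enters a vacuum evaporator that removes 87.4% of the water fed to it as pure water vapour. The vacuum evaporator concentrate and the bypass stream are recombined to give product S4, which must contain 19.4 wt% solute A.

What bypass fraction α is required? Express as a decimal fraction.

All 531×0.118 = 62.658 kg/h of solute A reaches S4, so S4 = 62.658/0.194 = 322.98 kg/h and vapour = 208.02 kg/h.
The evaporator receives (1−α)·531 of feed at 0.570 water and removes 0.874 of that water:
0.874×0.570×(1−α)×531 = 208.02
(1−α) = 208.02/264.53 = 0.7864;  α = 0.2136.

0.214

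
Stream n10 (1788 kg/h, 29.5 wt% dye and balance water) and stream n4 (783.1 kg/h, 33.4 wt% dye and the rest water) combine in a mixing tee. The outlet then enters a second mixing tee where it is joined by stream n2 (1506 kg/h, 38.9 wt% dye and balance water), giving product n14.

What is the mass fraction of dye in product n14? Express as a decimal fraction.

0.3372

Overall, product flow = 4077.1 kg/h.
dye in = 1788×0.295 + 783.1×0.334 + 1506×0.389 = 1374.8 kg/h.
dye fraction in n14 = 0.3372.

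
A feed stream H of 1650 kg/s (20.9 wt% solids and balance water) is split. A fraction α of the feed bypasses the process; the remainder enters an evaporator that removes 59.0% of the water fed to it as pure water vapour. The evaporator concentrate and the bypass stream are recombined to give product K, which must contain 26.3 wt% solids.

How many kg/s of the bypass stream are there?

924.1 kg/s

All 1650×0.209 = 344.85 kg/s of solids reaches K, so K = 344.85/0.263 = 1311.2 kg/s and vapour = 338.78 kg/s.
The evaporator receives (1−α)·1650 of feed at 0.791 water and removes 0.590 of that water:
0.590×0.791×(1−α)×1650 = 338.78
(1−α) = 338.78/770.04 = 0.4400;  α = 0.5600.
Bypass flow = 0.5600×1650 = 924.07 kg/s.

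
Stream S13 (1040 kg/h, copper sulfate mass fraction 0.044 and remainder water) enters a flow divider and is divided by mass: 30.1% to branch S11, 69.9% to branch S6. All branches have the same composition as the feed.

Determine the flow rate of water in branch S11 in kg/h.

299.3 kg/h

Branch S11 total = 0.301×1040 = 313.04 kg/h.
water in S11 = 0.956×313.04 = 299.27 kg/h.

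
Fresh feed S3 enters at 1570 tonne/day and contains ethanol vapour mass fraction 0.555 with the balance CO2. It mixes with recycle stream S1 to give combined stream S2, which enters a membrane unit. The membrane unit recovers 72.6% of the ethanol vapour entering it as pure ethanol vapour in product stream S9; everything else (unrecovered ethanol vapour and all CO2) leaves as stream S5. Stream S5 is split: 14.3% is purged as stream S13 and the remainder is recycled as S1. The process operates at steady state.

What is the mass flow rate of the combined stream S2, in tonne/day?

6024 tonne/day

CO2 enters only via S3 and leaves only via the purge: 1570×0.445 = 0.143×(CO2 in S5), and the membrane unit passes all CO2, so CO2 in S2 = CO2 in S5 = 4885.7 tonne/day.
ethanol vapour in S2: m_A = 1570×0.555 + (1−0.143)·(1−0.726)·m_A, so m_A = 871.35/0.7652 = 1138.7 tonne/day.
S2 = 1138.7 + 4885.7 = 6024.4 tonne/day.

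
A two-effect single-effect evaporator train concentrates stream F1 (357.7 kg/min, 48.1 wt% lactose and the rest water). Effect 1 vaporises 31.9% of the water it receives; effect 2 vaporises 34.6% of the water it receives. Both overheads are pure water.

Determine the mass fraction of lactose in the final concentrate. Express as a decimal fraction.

water in feed = 357.7×0.519 = 185.65 kg/min.
After stage 1: water left = (1−0.319)×185.65 = 126.43; stream total = 298.48 kg/min.
After stage 2: water left = (1−0.346)×126.43 = 82.682; final concentrate = 254.74 kg/min.
lactose fraction = 172.05/254.74 = 0.675.

0.675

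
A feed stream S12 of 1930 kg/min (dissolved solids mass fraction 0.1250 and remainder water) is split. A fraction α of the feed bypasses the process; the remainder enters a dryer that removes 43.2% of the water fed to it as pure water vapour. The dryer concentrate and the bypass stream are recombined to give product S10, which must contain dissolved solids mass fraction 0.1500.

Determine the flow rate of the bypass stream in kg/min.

1079 kg/min

All 1930×0.125 = 241.25 kg/min of dissolved solids reaches S10, so S10 = 241.25/0.150 = 1608.3 kg/min and vapour = 321.67 kg/min.
The evaporator receives (1−α)·1930 of feed at 0.875 water and removes 0.432 of that water:
0.432×0.875×(1−α)×1930 = 321.67
(1−α) = 321.67/729.54 = 0.4409;  α = 0.5591.
Bypass flow = 0.5591×1930 = 1079 kg/min.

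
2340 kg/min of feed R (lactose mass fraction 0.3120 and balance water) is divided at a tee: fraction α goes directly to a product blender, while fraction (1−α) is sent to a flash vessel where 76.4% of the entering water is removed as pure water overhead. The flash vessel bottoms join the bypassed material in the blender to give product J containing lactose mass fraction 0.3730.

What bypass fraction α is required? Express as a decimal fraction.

0.689

All 2340×0.312 = 730.08 kg/min of lactose reaches J, so J = 730.08/0.373 = 1957.3 kg/min and vapour = 382.68 kg/min.
The evaporator receives (1−α)·2340 of feed at 0.688 water and removes 0.764 of that water:
0.764×0.688×(1−α)×2340 = 382.68
(1−α) = 382.68/1230 = 0.3111;  α = 0.6889.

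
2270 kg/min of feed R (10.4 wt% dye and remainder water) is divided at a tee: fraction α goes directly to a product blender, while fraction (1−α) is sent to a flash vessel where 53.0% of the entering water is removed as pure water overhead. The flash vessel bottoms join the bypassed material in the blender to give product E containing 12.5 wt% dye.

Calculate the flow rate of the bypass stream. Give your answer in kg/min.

1467 kg/min

All 2270×0.104 = 236.08 kg/min of dye reaches E, so E = 236.08/0.125 = 1888.6 kg/min and vapour = 381.36 kg/min.
The evaporator receives (1−α)·2270 of feed at 0.896 water and removes 0.530 of that water:
0.530×0.896×(1−α)×2270 = 381.36
(1−α) = 381.36/1078 = 0.3538;  α = 0.6462.
Bypass flow = 0.6462×2270 = 1466.9 kg/min.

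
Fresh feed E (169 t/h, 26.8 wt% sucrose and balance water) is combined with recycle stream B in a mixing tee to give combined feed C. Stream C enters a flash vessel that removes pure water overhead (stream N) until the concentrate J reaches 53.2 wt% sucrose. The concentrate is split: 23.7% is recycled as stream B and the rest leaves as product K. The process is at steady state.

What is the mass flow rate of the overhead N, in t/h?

Overall sucrose balance (none leaves overhead): sucrose in fresh feed = sucrose in product, i.e. 169×0.268 = (1−0.237)·J·0.532.
J = 45.292/(0.532×0.763) = 111.58 t/h.
Recycle B = 0.237×111.58 = 26.444 t/h.
Combined feed C = 169 + 26.444 = 195.44 t/h.
Overhead N = C − J = 195.44 − 111.58 = 83.865 t/h.

83.86 t/h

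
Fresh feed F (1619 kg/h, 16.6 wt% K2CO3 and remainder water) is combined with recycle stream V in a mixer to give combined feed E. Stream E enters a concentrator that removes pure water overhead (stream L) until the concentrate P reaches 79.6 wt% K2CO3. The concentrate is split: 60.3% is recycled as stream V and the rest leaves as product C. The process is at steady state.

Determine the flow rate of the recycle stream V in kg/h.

512.8 kg/h

Overall K2CO3 balance (none leaves overhead): K2CO3 in fresh feed = K2CO3 in product, i.e. 1619×0.166 = (1−0.603)·P·0.796.
P = 268.75/(0.796×0.397) = 850.46 kg/h.
Recycle V = 0.603×850.46 = 512.82 kg/h.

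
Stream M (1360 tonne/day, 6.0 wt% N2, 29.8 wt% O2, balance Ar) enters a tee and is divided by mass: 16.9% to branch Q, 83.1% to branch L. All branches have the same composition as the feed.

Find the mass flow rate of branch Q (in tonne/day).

229.8 tonne/day

Branch Q flow = 0.169×1360 = 229.84 tonne/day.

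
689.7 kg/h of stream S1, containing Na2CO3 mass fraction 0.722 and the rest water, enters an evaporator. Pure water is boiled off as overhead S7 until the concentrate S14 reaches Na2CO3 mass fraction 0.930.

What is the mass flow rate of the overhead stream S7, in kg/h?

Na2CO3 is conserved: 689.7×0.722 = 497.96 kg/h all reports to the concentrate.
Concentrate = 497.96/(target fraction) = 535.44 kg/h.
Overhead = 689.7 − 535.44 = 154.26 kg/h.

154.3 kg/h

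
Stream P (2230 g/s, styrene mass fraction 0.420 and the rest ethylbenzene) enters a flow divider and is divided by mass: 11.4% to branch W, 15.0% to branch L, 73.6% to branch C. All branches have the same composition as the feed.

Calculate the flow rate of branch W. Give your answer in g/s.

Branch W flow = 0.114×2230 = 254.22 g/s.

254.2 g/s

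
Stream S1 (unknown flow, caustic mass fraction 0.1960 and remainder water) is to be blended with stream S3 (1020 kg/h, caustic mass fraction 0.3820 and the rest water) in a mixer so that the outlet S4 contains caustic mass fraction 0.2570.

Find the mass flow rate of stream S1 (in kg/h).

Let S1 be the unknown flow. Total out = 1020 + S1.
caustic balance: 389.64 + 0.196·S1 = 0.257·(1020 + S1)
(0.196 − 0.257)·S1 = 0.257×1020 − 389.64 = -127.5
S1 = -127.5 / -0.061 = 2090.2 kg/h

2090 kg/h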